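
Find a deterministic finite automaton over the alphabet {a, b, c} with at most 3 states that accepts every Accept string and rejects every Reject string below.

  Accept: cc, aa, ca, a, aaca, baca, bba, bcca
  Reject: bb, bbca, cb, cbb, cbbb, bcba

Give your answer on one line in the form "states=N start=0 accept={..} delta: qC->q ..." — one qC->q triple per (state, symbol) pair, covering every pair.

Grow the machine one transition at a time. Run the examples from 0; the earliest place one falls off (shortest prefix, ties alphabetical) gets sent to the lowest-numbered state that keeps every Accept/Reject pair distinguishable — a pair clashes when both reach the same state with identical unread suffix — and to a fresh state only if none does.
a: 0a undefined. 0a->0: ok.
b: 0b undefined. 0b->0: no, aa/bb meet in 0. Open state 1: 0b->1.
c: 0c undefined. 0c->0: ok.
ba: 1a undefined. 1a->0: ok.
bb: 1b undefined. 1b->0: no, cc/bb meet in 0. 1b->1: ok.
bc: 1c undefined. 1c->0: no, cc/bbca meet in 0. 1c->1: no, cc/bbca meet in 0. Open state 2: 1c->2.
bcb: 2b undefined. 2b->0: no, cc/bcba meet in 0. 2b->1: no, cc/bcba meet in 0. 2b->2: ok.
bcc: 2c undefined. 2c->0: ok.
bbca: 2a undefined. 2a->0: no, cc/bbca meet in 0. 2a->1: ok.
All examples now run through 3 states with every (state, symbol) defined. Accept strings end in {0}, Reject strings end in {1}; accept={0}.

states=3 start=0 accept={0} delta: 0a->0 0b->1 0c->0 1a->0 1b->1 1c->2 2a->1 2b->2 2c->0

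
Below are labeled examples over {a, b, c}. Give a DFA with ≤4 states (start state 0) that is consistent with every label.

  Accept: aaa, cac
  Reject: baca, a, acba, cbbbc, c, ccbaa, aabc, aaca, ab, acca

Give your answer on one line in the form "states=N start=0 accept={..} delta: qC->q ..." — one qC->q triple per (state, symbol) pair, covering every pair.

State merging on the prefix tree: take the shortest (then alphabetical) example prefix whose next move is undefined and point that move at state 0, else 1, else 2, ...; a target is out if some Accept/Reject pair would then sit in one state with the same input left (inseparable). If every existing state is out, open a new one.
a: 0a undefined. 0a->0: no, aaa/a meet in 0. Open state 1: 0a->1.
b: 0b undefined. 0b->0: ok.
c: 0c undefined. 0c->0: ok.
aa: 1a undefined. 1a->0: no, aaa/a meet in 1. 1a->1: no, aaa/a meet in 1. Open state 2: 1a->2.
ab: 1b undefined. 1b->0: ok.
ac: 1c undefined. 1c->0: no, cac/cbbbc meet in 0. 1c->1: no, cac/a meet in 1. 1c->2: no, aaa/baca meet in 2 with "a" left. Open state 3: 1c->3.
aaa: 2a undefined. 2a->0: no, aaa/cbbbc meet in 0. 2a->1: no, aaa/a meet in 1. 2a->2: no, aaa/ccbaa meet in 2. 2a->3: ok.
aab: 2b undefined. 2b->0: ok.
aac: 2c undefined. 2c->0: ok.
acb: 3b undefined. 3b->0: ok.
acc: 3c undefined. 3c->0: ok.
baca: 3a undefined. 3a->0: ok.
All examples now run through 4 states with every (state, symbol) defined. Accept strings end in {3}, Reject strings end in {0,1,2}; accept={3}.

states=4 start=0 accept={3} delta: 0a->1 0b->0 0c->0 1a->2 1b->0 1c->3 2a->3 2b->0 2c->0 3a->0 3b->0 3c->0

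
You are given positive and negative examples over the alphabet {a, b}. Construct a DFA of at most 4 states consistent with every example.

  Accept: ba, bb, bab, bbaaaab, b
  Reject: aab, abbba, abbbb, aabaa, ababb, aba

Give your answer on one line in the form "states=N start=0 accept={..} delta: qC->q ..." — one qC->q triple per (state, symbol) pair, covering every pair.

Grow the machine one transition at a time. Run the examples from 0; the earliest place one falls off (shortest prefix, ties alphabetical) gets sent to the lowest-numbered state that keeps every Accept/Reject pair distinguishable — a pair clashes when both reach the same state with identical unread suffix — and to a fresh state only if none does.
a: 0a undefined. 0a->0: no, ba/aba meet in 0 with "ba" left. Open state 1: 0a->1.
b: 0b undefined. 0b->0: ok.
aa: 1a undefined. 1a->0: no, bb/aab meet in 0. 1a->1: no, bab/aab meet in 1 with "b" left. Open state 2: 1a->2.
ab: 1b undefined. 1b->0: no, ba/abbba meet in 1. 1b->1: no, ba/abbbb meet in 1. 1b->2: ok.
aab: 2b undefined. 2b->0: no, ba/abbba meet in 1. 2b->1: no, ba/aab meet in 1. 2b->2: no, bab/aab meet in 2. Open state 3: 2b->3.
aba: 2a undefined. 2a->0: no, bb/ababb meet in 0. 2a->1: no, ba/aba meet in 1. 2a->2: no, bab/aba meet in 2. 2a->3: ok.
aaba: 3a undefined. 3a->0: no, ba/aabaa meet in 1. 3a->1: no, bab/aabaa meet in 2. 3a->2: no, bbaaaab/aab meet in 3. 3a->3: ok.
abab: 3b undefined. 3b->0: no, ba/abbba meet in 1. 3b->1: no, bab/abbba meet in 2. 3b->2: ok.
All examples now run through 4 states with every (state, symbol) defined. Accept strings end in {0,1,2}, Reject strings end in {3}; accept={0,1,2}.

states=4 start=0 accept={0,1,2} delta: 0a->1 0b->0 1a->2 1b->2 2a->3 2b->3 3a->3 3b->2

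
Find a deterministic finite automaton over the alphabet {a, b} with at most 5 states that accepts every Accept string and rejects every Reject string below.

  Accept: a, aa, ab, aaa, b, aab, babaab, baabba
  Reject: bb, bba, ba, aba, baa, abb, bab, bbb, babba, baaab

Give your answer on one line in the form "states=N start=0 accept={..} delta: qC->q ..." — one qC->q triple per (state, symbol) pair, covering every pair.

states=5 start=0 accept={0,1,4} delta: 0a->0 0b->1 1a->2 1b->2 2a->3 2b->3 3a->2 3b->4 4a->2 4b->0

Fold the examples into a partial DFA from state 0: repeatedly fix the first undefined (state, symbol) met by the shortest-then-alphabetical prefix, trying targets in increasing order and rejecting any under which an Accept and a Reject string meet in one state with the same remainder; add a state when all current targets are rejected. Accepting states are where Accept strings end.
a: 0a undefined. 0a->0: ok.
b: 0b undefined. 0b->0: no, a/bb meet in 0. Open state 1: 0b->1.
ba: 1a undefined. 1a->0: no, a/ba meet in 0. 1a->1: no, ab/ba meet in 1. Open state 2: 1a->2.
bb: 1b undefined. 1b->0: no, a/bb meet in 0. 1b->1: no, ab/bb meet in 1. 1b->2: ok.
baa: 2a undefined. 2a->0: no, a/bba meet in 0. 2a->1: no, ab/bba meet in 1. 2a->2: no, baabba/babba meet in 2 with "bba" left. Open state 3: 2a->3.
bab: 2b undefined. 2b->0: no, a/bab meet in 0. 2b->1: no, ab/bab meet in 1. 2b->2: no, babaab/baaab meet in 3 with "ab" left. 2b->3: ok.
baaa: 3a undefined. 3a->0: no, ab/baaab meet in 1. 3a->1: no, babaab/bba meet in 3. 3a->2: ok.
baab: 3b undefined. 3b->0: no, a/babba meet in 0. 3b->1: no, baabba/bba meet in 3. 3b->2: no, babaab/bb meet in 2. 3b->3: no, babaab/bba meet in 3. Open state 4: 3b->4.
baabb: 4b undefined. 4b->0: ok.
babba: 4a undefined. 4a->0: no, a/babba meet in 0. 4a->1: no, ab/babba meet in 1. 4a->2: ok.
All examples now run through 5 states with every (state, symbol) defined. Accept strings end in {0,1,4}, Reject strings end in {2,3}; accept={0,1,4}.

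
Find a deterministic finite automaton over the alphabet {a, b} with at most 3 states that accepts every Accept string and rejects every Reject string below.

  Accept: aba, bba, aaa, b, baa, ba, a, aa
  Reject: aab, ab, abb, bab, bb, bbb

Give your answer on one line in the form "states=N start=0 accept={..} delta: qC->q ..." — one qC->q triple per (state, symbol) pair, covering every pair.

Grow the machine one transition at a time. Run the examples from 0; the earliest place one falls off (shortest prefix, ties alphabetical) gets sent to the lowest-numbered state that keeps every Accept/Reject pair distinguishable — a pair clashes when both reach the same state with identical unread suffix — and to a fresh state only if none does.
a: 0a undefined. 0a->0: no, b/aab meet in 0 with "b" left. Open state 1: 0a->1.
b: 0b undefined. 0b->0: no, b/bb meet in 0. 0b->1: ok.
aa: 1a undefined. 1a->0: no, aaa/aab meet in 1. 1a->1: ok.
ab: 1b undefined. 1b->0: no, aba/abb meet in 1. 1b->1: no, aba/aab meet in 1. Open state 2: 1b->2.
aba: 2a undefined. 2a->0: ok.
abb: 2b undefined. 2b->0: no, aba/abb meet in 0. 2b->1: no, aaa/abb meet in 1. 2b->2: ok.
All examples now run through 3 states with every (state, symbol) defined. Accept strings end in {0,1}, Reject strings end in {2}; accept={0,1}.

states=3 start=0 accept={0,1} delta: 0a->1 0b->1 1a->1 1b->2 2a->0 2b->2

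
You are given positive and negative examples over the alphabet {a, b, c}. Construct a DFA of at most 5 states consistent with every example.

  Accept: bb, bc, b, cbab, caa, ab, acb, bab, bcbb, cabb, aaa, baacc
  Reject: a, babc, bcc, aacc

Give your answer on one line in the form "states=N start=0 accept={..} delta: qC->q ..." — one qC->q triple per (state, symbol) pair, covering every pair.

states=4 start=0 accept={0,2,3} delta: 0a->1 0b->2 0c->0 1a->2 1b->0 1c->0 2a->3 2b->0 2c->3 3a->0 3b->3 3c->1

Fold the examples into a partial DFA from state 0: repeatedly fix the first undefined (state, symbol) met by the shortest-then-alphabetical prefix, trying targets in increasing order and rejecting any under which an Accept and a Reject string meet in one state with the same remainder; add a state when all current targets are rejected. Accepting states are where Accept strings end.
a: 0a undefined. 0a->0: no, aaa/a meet in 0. Open state 1: 0a->1.
b: 0b undefined. 0b->0: no, baacc/aacc meet in 1 with "acc" left. 0b->1: no, b/a meet in 1. Open state 2: 0b->2.
c: 0c undefined. 0c->0: ok.
aa: 1a undefined. 1a->0: no, caa/aacc meet in 0. 1a->1: no, caa/a meet in 1. 1a->2: ok.
ab: 1b undefined. 1b->0: ok.
ac: 1c undefined. 1c->0: ok.
ba: 2a undefined. 2a->0: no, bc/babc meet in 2 with "c" left. 2a->1: no, cbab/babc meet in 0. 2a->2: no, baacc/bcc meet in 2 with "cc" left. Open state 3: 2a->3.
bb: 2b undefined. 2b->0: ok.
bc: 2c undefined. 2c->0: no, bb/bcc meet in 0. 2c->1: no, bb/bcc meet in 0. 2c->2: no, bc/bcc meet in 2. 2c->3: ok.
baa: 3a undefined. 3a->0: ok.
bab: 3b undefined. 3b->0: no, bb/babc meet in 0. 3b->1: no, bb/babc meet in 0. 3b->2: no, bc/babc meet in 3. 3b->3: ok.
bcc: 3c undefined. 3c->0: no, bb/babc meet in 0. 3c->1: ok.
All examples now run through 4 states with every (state, symbol) defined. Accept strings end in {0,2,3}, Reject strings end in {1}; accept={0,2,3}.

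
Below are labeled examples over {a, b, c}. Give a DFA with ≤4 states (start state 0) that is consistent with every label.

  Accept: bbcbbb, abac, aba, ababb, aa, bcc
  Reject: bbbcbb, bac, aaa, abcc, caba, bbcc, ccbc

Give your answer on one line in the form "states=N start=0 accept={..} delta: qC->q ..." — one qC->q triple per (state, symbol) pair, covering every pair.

states=4 start=0 accept={1,2,3} delta: 0a->1 0b->1 0c->1 1a->2 1b->3 1c->0 2a->0 2b->2 2c->0 3a->3 3b->0 3c->1

Fold the examples into a partial DFA from state 0: repeatedly fix the first undefined (state, symbol) met by the shortest-then-alphabetical prefix, trying targets in increasing order and rejecting any under which an Accept and a Reject string meet in one state with the same remainder; add a state when all current targets are rejected. Accepting states are where Accept strings end.
a: 0a undefined. 0a->0: no, abac/bac meet in 0 with "bac" left. Open state 1: 0a->1.
b: 0b undefined. 0b->0: no, bcc/bbcc meet in 0 with "cc" left. 0b->1: ok.
c: 0c undefined. 0c->0: no, aba/caba meet in 1 with "ba" left. 0c->1: ok.
aa: 1a undefined. 1a->0: no, aa/caba meet in 0. 1a->1: no, aba/caba meet in 1 with "ba" left. Open state 2: 1a->2.
ab: 1b undefined. 1b->0: no, abac/abcc meet in 1 with "c" left. 1b->1: no, abac/bac meet in 2 with "c" left. 1b->2: no, aba/aaa meet in 2 with "a" left. Open state 3: 1b->3.
bc: 1c undefined. 1c->0: ok.
aaa: 2a undefined. 2a->0: ok.
aba: 3a undefined. 3a->0: no, aba/aaa meet in 0. 3a->1: no, abac/aaa meet in 0. 3a->2: no, abac/bac meet in 2 with "c" left. 3a->3: ok.
abc: 3c undefined. 3c->0: no, abac/aaa meet in 0. 3c->1: ok.
bac: 2c undefined. 2c->0: ok.
bbb: 3b undefined. 3b->0: ok.
cab: 2b undefined. 2b->0: no, bbcbbb/caba meet in 1. 2b->1: no, aa/caba meet in 2. 2b->2: ok.
All examples now run through 4 states with every (state, symbol) defined. Accept strings end in {1,2,3}, Reject strings end in {0}; accept={1,2,3}.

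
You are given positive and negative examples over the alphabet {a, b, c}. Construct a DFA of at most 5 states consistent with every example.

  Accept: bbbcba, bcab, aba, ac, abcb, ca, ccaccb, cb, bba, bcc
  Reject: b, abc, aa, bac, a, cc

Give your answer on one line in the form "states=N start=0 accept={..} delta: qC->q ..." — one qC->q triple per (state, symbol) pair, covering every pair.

Fold the examples into a partial DFA from state 0: repeatedly fix the first undefined (state, symbol) met by the shortest-then-alphabetical prefix, trying targets in increasing order and rejecting any under which an Accept and a Reject string meet in one state with the same remainder; add a state when all current targets are rejected. Accepting states are where Accept strings end.
a: 0a undefined. 0a->0: ok.
b: 0b undefined. 0b->0: no, aba/b meet in 0. Open state 1: 0b->1.
c: 0c undefined. 0c->0: no, ac/aa meet in 0. 0c->1: no, ac/b meet in 1. Open state 2: 0c->2.
ba: 1a undefined. 1a->0: no, aba/aa meet in 0. 1a->1: no, aba/b meet in 1. 1a->2: ok.
bb: 1b undefined. 1b->0: no, bba/aa meet in 0. 1b->1: ok.
bc: 1c undefined. 1c->0: no, bcab/b meet in 1. 1c->1: no, abcb/b meet in 1. 1c->2: no, aba/abc meet in 2. Open state 3: 1c->3.
ca: 2a undefined. 2a->0: no, ca/aa meet in 0. 2a->1: no, ca/b meet in 1. 2a->2: ok.
cb: 2b undefined. 2b->0: no, cb/aa meet in 0. 2b->1: no, cb/b meet in 1. 2b->2: ok.
cc: 2c undefined. 2c->0: no, ccaccb/b meet in 1. 2c->1: ok.
bca: 3a undefined. 3a->0: no, bcab/b meet in 1. 3a->1: no, bcab/b meet in 1. 3a->2: ok.
bcc: 3c undefined. 3c->0: no, bcc/aa meet in 0. 3c->1: no, bcc/b meet in 1. 3c->2: ok.
abcb: 3b undefined. 3b->0: no, bbbcba/aa meet in 0. 3b->1: no, abcb/b meet in 1. 3b->2: ok.
All examples now run through 4 states with every (state, symbol) defined. Accept strings end in {2}, Reject strings end in {0,1,3}; accept={2}.

states=4 start=0 accept={2} delta: 0a->0 0b->1 0c->2 1a->2 1b->1 1c->3 2a->2 2b->2 2c->1 3a->2 3b->2 3c->2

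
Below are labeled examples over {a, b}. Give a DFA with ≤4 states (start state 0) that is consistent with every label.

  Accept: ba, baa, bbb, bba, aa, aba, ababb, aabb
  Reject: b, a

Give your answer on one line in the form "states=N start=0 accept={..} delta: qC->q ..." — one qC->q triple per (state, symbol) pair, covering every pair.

states=3 start=0 accept={0,2} delta: 0a->1 0b->1 1a->2 1b->2 2a->0 2b->2

Fold the examples into a partial DFA from state 0: repeatedly fix the first undefined (state, symbol) met by the shortest-then-alphabetical prefix, trying targets in increasing order and rejecting any under which an Accept and a Reject string meet in one state with the same remainder; add a state when all current targets are rejected. Accepting states are where Accept strings end.
a: 0a undefined. 0a->0: no, aa/a meet in 0. Open state 1: 0a->1.
b: 0b undefined. 0b->0: no, ba/a meet in 1. 0b->1: ok.
aa: 1a undefined. 1a->0: no, baa/b meet in 1. 1a->1: no, ba/b meet in 1. Open state 2: 1a->2.
ab: 1b undefined. 1b->0: no, bbb/b meet in 1. 1b->1: no, bbb/b meet in 1. 1b->2: ok.
aab: 2b undefined. 2b->0: no, aabb/b meet in 1. 2b->1: no, bbb/b meet in 1. 2b->2: ok.
aba: 2a undefined. 2a->0: ok.
All examples now run through 3 states with every (state, symbol) defined. Accept strings end in {0,2}, Reject strings end in {1}; accept={0,2}.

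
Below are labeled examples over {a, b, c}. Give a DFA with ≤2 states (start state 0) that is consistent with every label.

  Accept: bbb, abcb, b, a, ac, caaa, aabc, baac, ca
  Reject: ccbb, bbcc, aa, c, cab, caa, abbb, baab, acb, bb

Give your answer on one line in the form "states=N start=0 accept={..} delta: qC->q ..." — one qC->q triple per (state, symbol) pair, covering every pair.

State merging on the prefix tree: take the shortest (then alphabetical) example prefix whose next move is undefined and point that move at state 0, else 1, else 2, ...; a target is out if some Accept/Reject pair would then sit in one state with the same input left (inseparable). If every existing state is out, open a new one.
a: 0a undefined. 0a->0: no, bbb/abbb meet in 0 with "bbb" left. Open state 1: 0a->1.
b: 0b undefined. 0b->0: no, bbb/bb meet in 0. 0b->1: ok.
c: 0c undefined. 0c->0: ok.
aa: 1a undefined. 1a->0: ok.
ab: 1b undefined. 1b->0: ok.
ac: 1c undefined. 1c->0: no, bbb/acb meet in 1. 1c->1: ok.
All examples now run through 2 states with every (state, symbol) defined. Accept strings end in {1}, Reject strings end in {0}; accept={1}.

states=2 start=0 accept={1} delta: 0a->1 0b->1 0c->0 1a->0 1b->0 1c->1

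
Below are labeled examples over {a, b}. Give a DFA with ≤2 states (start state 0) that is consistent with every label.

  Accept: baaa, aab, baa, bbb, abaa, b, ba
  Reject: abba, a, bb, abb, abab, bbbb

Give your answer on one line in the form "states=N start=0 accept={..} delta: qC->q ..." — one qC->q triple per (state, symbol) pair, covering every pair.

states=2 start=0 accept={1} delta: 0a->0 0b->1 1a->1 1b->0

Fold the examples into a partial DFA from state 0: repeatedly fix the first undefined (state, symbol) met by the shortest-then-alphabetical prefix, trying targets in increasing order and rejecting any under which an Accept and a Reject string meet in one state with the same remainder; add a state when all current targets are rejected. Accepting states are where Accept strings end.
a: 0a undefined. 0a->0: ok.
b: 0b undefined. 0b->0: no, baaa/abba meet in 0. Open state 1: 0b->1.
ba: 1a undefined. 1a->0: no, baaa/a meet in 0. 1a->1: ok.
bb: 1b undefined. 1b->0: ok.
All examples now run through 2 states with every (state, symbol) defined. Accept strings end in {1}, Reject strings end in {0}; accept={1}.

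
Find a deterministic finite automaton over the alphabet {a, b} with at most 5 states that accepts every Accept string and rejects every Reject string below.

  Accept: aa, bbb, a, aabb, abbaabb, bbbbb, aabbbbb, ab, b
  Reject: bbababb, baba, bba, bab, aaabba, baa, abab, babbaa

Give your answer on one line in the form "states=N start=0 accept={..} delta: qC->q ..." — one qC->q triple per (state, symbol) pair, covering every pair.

states=5 start=0 accept={0,1,4} delta: 0a->0 0b->1 1a->2 1b->1 2a->2 2b->3 3a->3 3b->4 4a->1 4b->2

Fold the examples into a partial DFA from state 0: repeatedly fix the first undefined (state, symbol) met by the shortest-then-alphabetical prefix, trying targets in increasing order and rejecting any under which an Accept and a Reject string meet in one state with the same remainder; add a state when all current targets are rejected. Accepting states are where Accept strings end.
a: 0a undefined. 0a->0: ok.
b: 0b undefined. 0b->0: no, aa/bbababb meet in 0. Open state 1: 0b->1.
ba: 1a undefined. 1a->0: no, aa/baba meet in 0. 1a->1: no, aabb/bab meet in 1 with "b" left. Open state 2: 1a->2.
bb: 1b undefined. 1b->0: no, aa/bba meet in 0. 1b->1: ok.
baa: 2a undefined. 2a->0: no, aa/baa meet in 0. 2a->1: no, bbb/baa meet in 1. 2a->2: ok.
bab: 2b undefined. 2b->0: no, aa/baba meet in 0. 2b->1: no, bbb/bbababb meet in 1. 2b->2: no, abbaabb/bbababb meet in 2. Open state 3: 2b->3.
baba: 3a undefined. 3a->0: no, aa/baba meet in 0. 3a->1: no, bbb/bbababb meet in 1. 3a->2: no, abbaabb/bbababb meet in 3 with "b" left. 3a->3: ok.
babb: 3b undefined. 3b->0: no, aa/babbaa meet in 0. 3b->1: no, bbb/bbababb meet in 1. 3b->2: no, abbaabb/bba meet in 2. 3b->3: no, abbaabb/bbababb meet in 3. Open state 4: 3b->4.
babba: 4a undefined. 4a->0: no, aa/babbaa meet in 0. 4a->1: ok.
bbababb: 4b undefined. 4b->0: no, aa/bbababb meet in 0. 4b->1: no, bbb/bbababb meet in 1. 4b->2: ok.
All examples now run through 5 states with every (state, symbol) defined. Accept strings end in {0,1,4}, Reject strings end in {2,3}; accept={0,1,4}.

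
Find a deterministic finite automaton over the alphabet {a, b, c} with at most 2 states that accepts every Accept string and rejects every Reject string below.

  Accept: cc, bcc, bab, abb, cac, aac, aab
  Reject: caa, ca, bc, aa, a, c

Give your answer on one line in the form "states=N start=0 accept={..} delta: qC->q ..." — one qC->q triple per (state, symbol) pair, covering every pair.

Grow the machine one transition at a time. Run the examples from 0; the earliest place one falls off (shortest prefix, ties alphabetical) gets sent to the lowest-numbered state that keeps every Accept/Reject pair distinguishable — a pair clashes when both reach the same state with identical unread suffix — and to a fresh state only if none does.
a: 0a undefined. 0a->0: no, aac/c meet in 0 with "c" left. Open state 1: 0a->1.
b: 0b undefined. 0b->0: ok.
c: 0c undefined. 0c->0: no, cc/bc meet in 0. 0c->1: ok.
aa: 1a undefined. 1a->0: no, cac/caa meet in 1. 1a->1: ok.
ab: 1b undefined. 1b->0: ok.
cc: 1c undefined. 1c->0: ok.
All examples now run through 2 states with every (state, symbol) defined. Accept strings end in {0}, Reject strings end in {1}; accept={0}.

states=2 start=0 accept={0} delta: 0a->1 0b->0 0c->1 1a->1 1b->0 1c->0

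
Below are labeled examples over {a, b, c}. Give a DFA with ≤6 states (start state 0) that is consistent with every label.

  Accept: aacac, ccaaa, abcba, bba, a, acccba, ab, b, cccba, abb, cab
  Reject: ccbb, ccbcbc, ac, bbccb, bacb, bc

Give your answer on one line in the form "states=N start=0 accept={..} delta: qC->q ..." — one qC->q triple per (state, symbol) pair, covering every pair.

states=3 start=0 accept={0,2} delta: 0a->0 0b->0 0c->1 1a->2 1b->1 1c->1 2a->0 2b->0 2c->0

Grow the machine one transition at a time. Run the examples from 0; the earliest place one falls off (shortest prefix, ties alphabetical) gets sent to the lowest-numbered state that keeps every Accept/Reject pair distinguishable — a pair clashes when both reach the same state with identical unread suffix — and to a fresh state only if none does.
a: 0a undefined. 0a->0: ok.
b: 0b undefined. 0b->0: ok.
c: 0c undefined. 0c->0: no, aacac/ccbb meet in 0. Open state 1: 0c->1.
ca: 1a undefined. 1a->0: no, aacac/ac meet in 1. 1a->1: no, cab/bacb meet in 1 with "b" left. Open state 2: 1a->2.
cc: 1c undefined. 1c->0: no, ccaaa/ccbb meet in 0. 1c->1: ok.
cab: 2b undefined. 2b->0: ok.
ccb: 1b undefined. 1b->0: no, abcba/ccbb meet in 0. 1b->1: ok.
ccaa: 2a undefined. 2a->0: ok.
aacac: 2c undefined. 2c->0: ok.
All examples now run through 3 states with every (state, symbol) defined. Accept strings end in {0,2}, Reject strings end in {1}; accept={0,2}.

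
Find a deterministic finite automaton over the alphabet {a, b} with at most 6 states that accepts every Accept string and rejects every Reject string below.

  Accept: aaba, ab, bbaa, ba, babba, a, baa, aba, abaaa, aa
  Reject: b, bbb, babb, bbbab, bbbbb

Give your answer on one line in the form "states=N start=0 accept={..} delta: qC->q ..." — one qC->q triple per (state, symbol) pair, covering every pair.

Fold the examples into a partial DFA from state 0: repeatedly fix the first undefined (state, symbol) met by the shortest-then-alphabetical prefix, trying targets in increasing order and rejecting any under which an Accept and a Reject string meet in one state with the same remainder; add a state when all current targets are rejected. Accepting states are where Accept strings end.
a: 0a undefined. 0a->0: no, ab/b meet in 0 with "b" left. Open state 1: 0a->1.
b: 0b undefined. 0b->0: no, ab/bbbab meet in 1 with "b" left. 0b->1: no, a/b meet in 1. Open state 2: 0b->2.
aa: 1a undefined. 1a->0: ok.
ab: 1b undefined. 1b->0: ok.
ba: 2a undefined. 2a->0: ok.
bb: 2b undefined. 2b->0: no, aaba/babb meet in 0. 2b->1: no, aaba/bbb meet in 0. 2b->2: ok.
All examples now run through 3 states with every (state, symbol) defined. Accept strings end in {0,1}, Reject strings end in {2}; accept={0,1}.

states=3 start=0 accept={0,1} delta: 0a->1 0b->2 1a->0 1b->0 2a->0 2b->2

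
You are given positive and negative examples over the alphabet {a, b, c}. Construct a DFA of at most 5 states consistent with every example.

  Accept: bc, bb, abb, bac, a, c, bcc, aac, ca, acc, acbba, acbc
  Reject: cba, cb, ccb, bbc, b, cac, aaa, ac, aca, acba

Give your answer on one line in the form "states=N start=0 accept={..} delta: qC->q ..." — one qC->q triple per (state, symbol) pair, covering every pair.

Grow the machine one transition at a time. Run the examples from 0; the earliest place one falls off (shortest prefix, ties alphabetical) gets sent to the lowest-numbered state that keeps every Accept/Reject pair distinguishable — a pair clashes when both reach the same state with identical unread suffix — and to a fresh state only if none does.
a: 0a undefined. 0a->0: no, a/aaa meet in 0. Open state 1: 0a->1.
b: 0b undefined. 0b->0: no, bc/bbc meet in 0 with "c" left. 0b->1: no, bc/ac meet in 1 with "c" left. Open state 2: 0b->2.
c: 0c undefined. 0c->0: ok.
aa: 1a undefined. 1a->0: no, a/aaa meet in 1. 1a->1: no, a/aaa meet in 1. 1a->2: ok.
ab: 1b undefined. 1b->0: no, abb/cb meet in 2. 1b->1: ok.
ac: 1c undefined. 1c->0: no, abb/aca meet in 1. 1c->1: no, abb/cac meet in 1. 1c->2: no, acbc/bbc meet in 2 with "bc" left. Open state 3: 1c->3.
ba: 2a undefined. 2a->0: no, bac/cba meet in 0. 2a->1: no, abb/cba meet in 1. 2a->2: ok.
bb: 2b undefined. 2b->0: no, bb/bbc meet in 0. 2b->1: ok.
bc: 2c undefined. 2c->0: ok.
aca: 3a undefined. 3a->0: no, bc/aca meet in 0. 3a->1: no, bb/aca meet in 1. 3a->2: ok.
acb: 3b undefined. 3b->0: no, bb/acba meet in 1. 3b->1: no, acbba/cba meet in 2. 3b->2: no, acbba/cba meet in 2. 3b->3: no, acbba/cba meet in 2. Open state 4: 3b->4.
acc: 3c undefined. 3c->0: ok.
acba: 4a undefined. 4a->0: no, bc/acba meet in 0. 4a->1: no, bb/acba meet in 1. 4a->2: ok.
acbb: 4b undefined. 4b->0: ok.
acbc: 4c undefined. 4c->0: ok.
All examples now run through 5 states with every (state, symbol) defined. Accept strings end in {0,1}, Reject strings end in {2,3}; accept={0,1}.

states=5 start=0 accept={0,1} delta: 0a->1 0b->2 0c->0 1a->2 1b->1 1c->3 2a->2 2b->1 2c->0 3a->2 3b->4 3c->0 4a->2 4b->0 4c->0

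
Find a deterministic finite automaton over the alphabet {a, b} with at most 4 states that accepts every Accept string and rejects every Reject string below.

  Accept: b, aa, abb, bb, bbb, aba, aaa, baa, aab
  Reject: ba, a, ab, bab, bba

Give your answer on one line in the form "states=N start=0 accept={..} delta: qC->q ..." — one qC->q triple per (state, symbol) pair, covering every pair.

Grow the machine one transition at a time. Run the examples from 0; the earliest place one falls off (shortest prefix, ties alphabetical) gets sent to the lowest-numbered state that keeps every Accept/Reject pair distinguishable — a pair clashes when both reach the same state with identical unread suffix — and to a fresh state only if none does.
a: 0a undefined. 0a->0: no, b/ab meet in 0 with "b" left. Open state 1: 0a->1.
b: 0b undefined. 0b->0: ok.
aa: 1a undefined. 1a->0: no, aaa/ba meet in 1. 1a->1: no, aa/ba meet in 1. Open state 2: 1a->2.
ab: 1b undefined. 1b->0: no, b/ab meet in 0. 1b->1: no, abb/ba meet in 1. 1b->2: no, aa/ab meet in 2. Open state 3: 1b->3.
aaa: 2a undefined. 2a->0: ok.
aab: 2b undefined. 2b->0: ok.
aba: 3a undefined. 3a->0: ok.
abb: 3b undefined. 3b->0: ok.
All examples now run through 4 states with every (state, symbol) defined. Accept strings end in {0,2}, Reject strings end in {1,3}; accept={0,2}.

states=4 start=0 accept={0,2} delta: 0a->1 0b->0 1a->2 1b->3 2a->0 2b->0 3a->0 3b->0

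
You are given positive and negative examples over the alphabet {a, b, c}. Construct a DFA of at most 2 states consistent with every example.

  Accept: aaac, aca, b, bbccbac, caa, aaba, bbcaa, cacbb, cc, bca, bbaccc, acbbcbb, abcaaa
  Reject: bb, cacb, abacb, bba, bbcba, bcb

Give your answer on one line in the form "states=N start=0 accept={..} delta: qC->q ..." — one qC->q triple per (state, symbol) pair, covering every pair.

states=2 start=0 accept={1} delta: 0a->0 0b->1 0c->1 1a->1 1b->0 1c->1

Grow the machine one transition at a time. Run the examples from 0; the earliest place one falls off (shortest prefix, ties alphabetical) gets sent to the lowest-numbered state that keeps every Accept/Reject pair distinguishable — a pair clashes when both reach the same state with identical unread suffix — and to a fresh state only if none does.
a: 0a undefined. 0a->0: ok.
b: 0b undefined. 0b->0: no, b/bb meet in 0. Open state 1: 0b->1.
c: 0c undefined. 0c->0: no, b/cacb meet in 1. 0c->1: ok.
bb: 1b undefined. 1b->0: ok.
bc: 1c undefined. 1c->0: no, aaac/bcb meet in 1. 1c->1: ok.
ca: 1a undefined. 1a->0: no, aca/bb meet in 0. 1a->1: ok.
All examples now run through 2 states with every (state, symbol) defined. Accept strings end in {1}, Reject strings end in {0}; accept={1}.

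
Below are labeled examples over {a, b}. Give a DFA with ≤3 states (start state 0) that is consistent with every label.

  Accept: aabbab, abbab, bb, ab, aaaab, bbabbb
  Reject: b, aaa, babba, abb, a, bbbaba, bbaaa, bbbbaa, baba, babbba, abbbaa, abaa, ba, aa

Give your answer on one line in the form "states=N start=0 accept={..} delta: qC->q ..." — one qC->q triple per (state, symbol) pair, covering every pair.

State merging on the prefix tree: take the shortest (then alphabetical) example prefix whose next move is undefined and point that move at state 0, else 1, else 2, ...; a target is out if some Accept/Reject pair would then sit in one state with the same input left (inseparable). If every existing state is out, open a new one.
a: 0a undefined. 0a->0: no, bb/abb meet in 0 with "bb" left. Open state 1: 0a->1.
b: 0b undefined. 0b->0: no, bb/b meet in 0. 0b->1: ok.
aa: 1a undefined. 1a->0: no, aaaab/b meet in 1. 1a->1: ok.
ab: 1b undefined. 1b->0: ok.
All examples now run through 2 states with every (state, symbol) defined. Accept strings end in {0}, Reject strings end in {1}; accept={0}.

states=2 start=0 accept={0} delta: 0a->1 0b->1 1a->1 1b->0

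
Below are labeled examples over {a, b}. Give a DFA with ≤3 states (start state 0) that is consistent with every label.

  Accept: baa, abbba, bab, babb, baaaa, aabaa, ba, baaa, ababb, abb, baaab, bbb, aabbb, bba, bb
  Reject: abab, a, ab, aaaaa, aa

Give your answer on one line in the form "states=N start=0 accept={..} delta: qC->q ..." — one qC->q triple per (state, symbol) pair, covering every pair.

states=3 start=0 accept={2} delta: 0a->1 0b->2 1a->0 1b->0 2a->2 2b->2

Grow the machine one transition at a time. Run the examples from 0; the earliest place one falls off (shortest prefix, ties alphabetical) gets sent to the lowest-numbered state that keeps every Accept/Reject pair distinguishable — a pair clashes when both reach the same state with identical unread suffix — and to a fresh state only if none does.
a: 0a undefined. 0a->0: no, bab/abab meet in 0 with "bab" left. Open state 1: 0a->1.
b: 0b undefined. 0b->0: no, baa/aa meet in 1 with "a" left. 0b->1: no, baaaa/aaaaa meet in 1 with "aaaa" left. Open state 2: 0b->2.
aa: 1a undefined. 1a->0: ok.
ab: 1b undefined. 1b->0: ok.
ba: 2a undefined. 2a->0: no, baa/a meet in 1. 2a->1: no, baa/abab meet in 0. 2a->2: ok.
bb: 2b undefined. 2b->0: no, abbba/a meet in 1. 2b->1: no, abbba/abab meet in 0. 2b->2: ok.
All examples now run through 3 states with every (state, symbol) defined. Accept strings end in {2}, Reject strings end in {0,1}; accept={2}.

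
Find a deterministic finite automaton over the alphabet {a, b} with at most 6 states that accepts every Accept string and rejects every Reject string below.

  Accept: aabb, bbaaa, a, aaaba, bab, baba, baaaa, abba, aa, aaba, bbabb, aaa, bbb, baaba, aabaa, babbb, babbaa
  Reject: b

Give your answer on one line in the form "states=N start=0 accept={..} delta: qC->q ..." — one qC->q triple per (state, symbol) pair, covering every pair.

states=3 start=0 accept={0,2} delta: 0a->0 0b->1 1a->2 1b->2 2a->0 2b->0

Grow the machine one transition at a time. Run the examples from 0; the earliest place one falls off (shortest prefix, ties alphabetical) gets sent to the lowest-numbered state that keeps every Accept/Reject pair distinguishable — a pair clashes when both reach the same state with identical unread suffix — and to a fresh state only if none does.
a: 0a undefined. 0a->0: ok.
b: 0b undefined. 0b->0: no, aabb/b meet in 0. Open state 1: 0b->1.
ba: 1a undefined. 1a->0: no, bab/b meet in 1. 1a->1: no, aaaba/b meet in 1. Open state 2: 1a->2.
bb: 1b undefined. 1b->0: no, bbb/b meet in 1. 1b->1: no, aabb/b meet in 1. 1b->2: ok.
baa: 2a undefined. 2a->0: ok.
bab: 2b undefined. 2b->0: ok.
All examples now run through 3 states with every (state, symbol) defined. Accept strings end in {0,2}, Reject strings end in {1}; accept={0,2}.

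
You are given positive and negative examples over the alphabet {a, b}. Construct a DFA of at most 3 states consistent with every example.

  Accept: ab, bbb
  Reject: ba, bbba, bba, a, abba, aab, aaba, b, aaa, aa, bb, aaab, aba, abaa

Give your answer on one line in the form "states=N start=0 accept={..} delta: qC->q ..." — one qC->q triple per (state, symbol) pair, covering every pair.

states=3 start=0 accept={0} delta: 0a->1 0b->2 1a->2 1b->0 2a->2 2b->1

State merging on the prefix tree: take the shortest (then alphabetical) example prefix whose next move is undefined and point that move at state 0, else 1, else 2, ...; a target is out if some Accept/Reject pair would then sit in one state with the same input left (inseparable). If every existing state is out, open a new one.
a: 0a undefined. 0a->0: no, ab/aab meet in 0 with "b" left. Open state 1: 0a->1.
b: 0b undefined. 0b->0: no, bbb/b meet in 0. 0b->1: no, ab/bb meet in 1 with "b" left. Open state 2: 0b->2.
aa: 1a undefined. 1a->0: no, ab/aaab meet in 1 with "b" left. 1a->1: no, ab/aab meet in 1 with "b" left. 1a->2: ok.
ab: 1b undefined. 1b->0: ok.
ba: 2a undefined. 2a->0: no, ab/ba meet in 0. 2a->1: no, ab/aaab meet in 0. 2a->2: ok.
bb: 2b undefined. 2b->0: no, ab/aab meet in 0. 2b->1: ok.
All examples now run through 3 states with every (state, symbol) defined. Accept strings end in {0}, Reject strings end in {1,2}; accept={0}.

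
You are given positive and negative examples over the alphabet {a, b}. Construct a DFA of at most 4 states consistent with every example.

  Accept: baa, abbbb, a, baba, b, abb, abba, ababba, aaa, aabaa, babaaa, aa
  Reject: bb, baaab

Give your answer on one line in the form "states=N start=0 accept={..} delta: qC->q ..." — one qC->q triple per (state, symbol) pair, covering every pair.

states=2 start=0 accept={1} delta: 0a->1 0b->1 1a->1 1b->0

State merging on the prefix tree: take the shortest (then alphabetical) example prefix whose next move is undefined and point that move at state 0, else 1, else 2, ...; a target is out if some Accept/Reject pair would then sit in one state with the same input left (inseparable). If every existing state is out, open a new one.
a: 0a undefined. 0a->0: no, abb/bb meet in 0 with "bb" left. Open state 1: 0a->1.
b: 0b undefined. 0b->0: no, b/bb meet in 0. 0b->1: ok.
aa: 1a undefined. 1a->0: no, baa/baaab meet in 1. 1a->1: ok.
ab: 1b undefined. 1b->0: ok.
All examples now run through 2 states with every (state, symbol) defined. Accept strings end in {1}, Reject strings end in {0}; accept={1}.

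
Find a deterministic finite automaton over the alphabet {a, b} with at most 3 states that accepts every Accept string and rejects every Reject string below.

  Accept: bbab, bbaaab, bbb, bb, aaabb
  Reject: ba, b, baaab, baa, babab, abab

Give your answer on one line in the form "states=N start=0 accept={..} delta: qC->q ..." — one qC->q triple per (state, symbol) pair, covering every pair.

states=3 start=0 accept={2} delta: 0a->0 0b->1 1a->0 1b->2 2a->2 2b->2

Fold the examples into a partial DFA from state 0: repeatedly fix the first undefined (state, symbol) met by the shortest-then-alphabetical prefix, trying targets in increasing order and rejecting any under which an Accept and a Reject string meet in one state with the same remainder; add a state when all current targets are rejected. Accepting states are where Accept strings end.
a: 0a undefined. 0a->0: ok.
b: 0b undefined. 0b->0: no, bbab/ba meet in 0. Open state 1: 0b->1.
ba: 1a undefined. 1a->0: ok.
bb: 1b undefined. 1b->0: no, bbab/b meet in 1. 1b->1: no, bbab/b meet in 1. Open state 2: 1b->2.
bba: 2a undefined. 2a->0: no, bbab/b meet in 1. 2a->1: no, bbaaab/b meet in 1. 2a->2: ok.
bbb: 2b undefined. 2b->0: no, bbab/ba meet in 0. 2b->1: no, bbab/b meet in 1. 2b->2: ok.
All examples now run through 3 states with every (state, symbol) defined. Accept strings end in {2}, Reject strings end in {0,1}; accept={2}.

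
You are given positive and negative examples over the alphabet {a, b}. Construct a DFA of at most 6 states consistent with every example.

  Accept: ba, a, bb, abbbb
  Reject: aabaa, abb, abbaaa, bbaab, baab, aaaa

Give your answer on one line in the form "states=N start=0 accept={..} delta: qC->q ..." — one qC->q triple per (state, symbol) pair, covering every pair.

states=4 start=0 accept={0,1} delta: 0a->1 0b->0 1a->2 1b->2 2a->1 2b->3 3a->3 3b->0

State merging on the prefix tree: take the shortest (then alphabetical) example prefix whose next move is undefined and point that move at state 0, else 1, else 2, ...; a target is out if some Accept/Reject pair would then sit in one state with the same input left (inseparable). If every existing state is out, open a new one.
a: 0a undefined. 0a->0: no, a/aaaa meet in 0. Open state 1: 0a->1.
b: 0b undefined. 0b->0: ok.
aa: 1a undefined. 1a->0: no, bb/aabaa meet in 0. 1a->1: no, ba/aaaa meet in 1. Open state 2: 1a->2.
ab: 1b undefined. 1b->0: no, bb/abb meet in 0. 1b->1: no, ba/abb meet in 1. 1b->2: ok.
aaa: 2a undefined. 2a->0: no, ba/aaaa meet in 1. 2a->1: ok.
aab: 2b undefined. 2b->0: no, ba/abbaaa meet in 1. 2b->1: no, ba/aabaa meet in 1. 2b->2: no, ba/abbaaa meet in 1. Open state 3: 2b->3.
aaba: 3a undefined. 3a->0: no, ba/aabaa meet in 1. 3a->1: no, ba/abbaaa meet in 1. 3a->2: no, ba/aabaa meet in 1. 3a->3: ok.
abbb: 3b undefined. 3b->0: ok.
All examples now run through 4 states with every (state, symbol) defined. Accept strings end in {0,1}, Reject strings end in {2,3}; accept={0,1}.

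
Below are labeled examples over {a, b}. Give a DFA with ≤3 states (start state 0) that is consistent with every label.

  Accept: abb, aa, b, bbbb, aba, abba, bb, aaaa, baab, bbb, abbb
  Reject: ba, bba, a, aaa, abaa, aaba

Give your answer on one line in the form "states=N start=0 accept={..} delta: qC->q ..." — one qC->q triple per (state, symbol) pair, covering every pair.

Fold the examples into a partial DFA from state 0: repeatedly fix the first undefined (state, symbol) met by the shortest-then-alphabetical prefix, trying targets in increasing order and rejecting any under which an Accept and a Reject string meet in one state with the same remainder; add a state when all current targets are rejected. Accepting states are where Accept strings end.
a: 0a undefined. 0a->0: no, aa/a meet in 0. Open state 1: 0a->1.
b: 0b undefined. 0b->0: ok.
aa: 1a undefined. 1a->0: ok.
ab: 1b undefined. 1b->0: no, abb/abaa meet in 0. 1b->1: no, abb/ba meet in 1. Open state 2: 1b->2.
aba: 2a undefined. 2a->0: ok.
abb: 2b undefined. 2b->0: no, abba/ba meet in 1. 2b->1: no, abb/ba meet in 1. 2b->2: ok.
All examples now run through 3 states with every (state, symbol) defined. Accept strings end in {0,2}, Reject strings end in {1}; accept={0,2}.

states=3 start=0 accept={0,2} delta: 0a->1 0b->0 1a->0 1b->2 2a->0 2b->2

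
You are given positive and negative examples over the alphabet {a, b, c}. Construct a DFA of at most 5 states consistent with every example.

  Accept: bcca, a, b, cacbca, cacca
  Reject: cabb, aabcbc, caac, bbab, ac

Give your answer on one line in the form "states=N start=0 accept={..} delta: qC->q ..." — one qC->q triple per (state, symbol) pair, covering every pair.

states=4 start=0 accept={0,1} delta: 0a->0 0b->1 0c->2 1a->2 1b->1 1c->2 2a->2 2b->2 2c->3 3a->0 3b->2 3c->0

Fold the examples into a partial DFA from state 0: repeatedly fix the first undefined (state, symbol) met by the shortest-then-alphabetical prefix, trying targets in increasing order and rejecting any under which an Accept and a Reject string meet in one state with the same remainder; add a state when all current targets are rejected. Accepting states are where Accept strings end.
a: 0a undefined. 0a->0: ok.
b: 0b undefined. 0b->0: no, a/bbab meet in 0. Open state 1: 0b->1.
c: 0c undefined. 0c->0: no, a/caac meet in 0. 0c->1: no, b/ac meet in 1. Open state 2: 0c->2.
bb: 1b undefined. 1b->0: no, b/bbab meet in 1. 1b->1: ok.
bc: 1c undefined. 1c->0: no, a/aabcbc meet in 0. 1c->1: no, b/aabcbc meet in 1. 1c->2: ok.
ca: 2a undefined. 2a->0: no, b/cabb meet in 1. 2a->1: no, b/cabb meet in 1. 2a->2: ok.
bba: 1a undefined. 1a->0: no, b/bbab meet in 1. 1a->1: no, b/bbab meet in 1. 1a->2: ok.
bcc: 2c undefined. 2c->0: no, bcca/caac meet in 0. 2c->1: no, bcca/ac meet in 2. 2c->2: no, bcca/caac meet in 2. Open state 3: 2c->3.
cab: 2b undefined. 2b->0: no, a/bbab meet in 0. 2b->1: no, b/cabb meet in 1. 2b->2: ok.
bcca: 3a undefined. 3a->0: ok.
cacb: 3b undefined. 3b->0: no, cacbca/cabb meet in 2. 3b->1: no, cacbca/cabb meet in 2. 3b->2: ok.
cacc: 3c undefined. 3c->0: ok.
All examples now run through 4 states with every (state, symbol) defined. Accept strings end in {0,1}, Reject strings end in {2,3}; accept={0,1}.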